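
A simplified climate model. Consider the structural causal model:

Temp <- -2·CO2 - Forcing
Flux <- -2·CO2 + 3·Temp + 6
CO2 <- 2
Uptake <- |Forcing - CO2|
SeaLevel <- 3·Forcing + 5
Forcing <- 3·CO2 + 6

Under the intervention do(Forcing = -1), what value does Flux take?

do(Forcing=-1) replaces the equation Forcing <- 3·CO2 + 6 with the constant Forcing = -1.
Temp = -2·CO2 - Forcing  [with CO2=2, Forcing=-1]  = -3
Flux = -2·CO2 + 3·Temp + 6  [with CO2=2, Temp=-3]  = -7

-7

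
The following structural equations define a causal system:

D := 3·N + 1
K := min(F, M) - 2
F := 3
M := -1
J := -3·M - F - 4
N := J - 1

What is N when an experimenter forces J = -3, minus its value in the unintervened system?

1

do(J=-3) replaces the equation J := -3·M - F - 4 with the constant J = -3.
N = J - 1  [with J=-3]  = -4
Without intervention: J = -3·M - F - 4  [with M=-1, F=3]  = -4; N = J - 1  [with J=-4]  = -5.
Change = -4 − (-5) = 1.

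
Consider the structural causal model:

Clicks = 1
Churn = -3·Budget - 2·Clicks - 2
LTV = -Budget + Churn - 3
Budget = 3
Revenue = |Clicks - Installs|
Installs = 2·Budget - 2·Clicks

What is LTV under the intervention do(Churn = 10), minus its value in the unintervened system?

Under do(Churn=10), the mechanism Churn = -3·Budget - 2·Clicks - 2 is discarded; Churn is fixed at 10.
LTV = -Budget + Churn - 3  [with Budget=3, Churn=10]  = 4
Without intervention: Churn = -3·Budget - 2·Clicks - 2  [with Budget=3, Clicks=1]  = -13; LTV = -Budget + Churn - 3  [with Budget=3, Churn=-13]  = -19.
Change = 4 − (-19) = 23.

23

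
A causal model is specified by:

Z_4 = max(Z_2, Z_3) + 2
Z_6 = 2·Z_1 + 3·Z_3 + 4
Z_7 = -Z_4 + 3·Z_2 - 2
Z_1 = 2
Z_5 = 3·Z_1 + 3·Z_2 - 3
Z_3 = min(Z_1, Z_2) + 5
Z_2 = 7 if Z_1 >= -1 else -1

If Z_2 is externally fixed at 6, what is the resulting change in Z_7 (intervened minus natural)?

-3

Under do(Z_2=6), the mechanism Z_2 = 7 if Z_1 >= -1 else -1 is discarded; Z_2 is fixed at 6.
Z_3 = min(Z_1, Z_2) + 5  [with Z_1=2, Z_2=6]  = 7
Z_4 = max(Z_2, Z_3) + 2  [with Z_2=6, Z_3=7]  = 9
Z_7 = -Z_4 + 3·Z_2 - 2  [with Z_4=9, Z_2=6]  = 7
Without intervention: Z_2 = 7 if Z_1 >= -1 else -1  [with Z_1=2]  = 7; Z_3 = min(Z_1, Z_2) + 5  [with Z_1=2, Z_2=7]  = 7; Z_4 = max(Z_2, Z_3) + 2  [with Z_2=7, Z_3=7]  = 9; Z_7 = -Z_4 + 3·Z_2 - 2  [with Z_4=9, Z_2=7]  = 10.
Change = 7 − 10 = -3.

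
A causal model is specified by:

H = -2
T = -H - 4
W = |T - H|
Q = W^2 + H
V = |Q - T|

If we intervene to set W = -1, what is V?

do(W=-1) replaces the equation W = |T - H| with the constant W = -1.
T = -H - 4  [with H=-2]  = -2
Q = W^2 + H  [with W=-1, H=-2]  = -1
V = |Q - T|  [with Q=-1, T=-2]  = 1

1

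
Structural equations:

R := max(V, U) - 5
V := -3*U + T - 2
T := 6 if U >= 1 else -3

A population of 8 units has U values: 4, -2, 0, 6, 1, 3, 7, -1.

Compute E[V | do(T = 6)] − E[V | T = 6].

The intervention sets T=6 in all 8 units regardless of U. Recomputing V per unit gives -8, 10, 4, -14, 1, -5, -17, 7; average -2.75.
Conditioning on T=6 selects the 5 unit(s) with U ∈ {4, 6, 1, 3, 7}. Their V values: -8, -14, 1, -5, -17. Mean = -8.6.
Difference = -2.75 − (-8.6) = 5.85.

5.85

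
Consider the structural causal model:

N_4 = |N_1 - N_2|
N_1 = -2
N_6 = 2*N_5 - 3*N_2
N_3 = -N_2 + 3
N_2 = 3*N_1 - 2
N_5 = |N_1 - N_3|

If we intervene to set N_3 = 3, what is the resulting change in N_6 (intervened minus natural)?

-16

The intervention breaks the incoming arrows to N_3: N_3 = -N_2 + 3 no longer applies, and N_3 = 3.
N_2 = 3*N_1 - 2  [with N_1=-2]  = -8
N_5 = |N_1 - N_3|  [with N_1=-2, N_3=3]  = 5
N_6 = 2*N_5 - 3*N_2  [with N_5=5, N_2=-8]  = 34
Without intervention: N_2 = 3*N_1 - 2  [with N_1=-2]  = -8; N_3 = -N_2 + 3  [with N_2=-8]  = 11; N_5 = |N_1 - N_3|  [with N_1=-2, N_3=11]  = 13; N_6 = 2*N_5 - 3*N_2  [with N_5=13, N_2=-8]  = 50.
Change = 34 − 50 = -16.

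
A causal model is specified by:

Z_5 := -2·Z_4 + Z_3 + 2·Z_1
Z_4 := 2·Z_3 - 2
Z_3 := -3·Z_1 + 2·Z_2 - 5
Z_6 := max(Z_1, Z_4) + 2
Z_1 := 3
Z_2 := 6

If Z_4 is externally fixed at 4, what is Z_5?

Intervening sets Z_4 = 4 and removes its equation (Z_4 := 2·Z_3 - 2).
Z_3 = -3·Z_1 + 2·Z_2 - 5  [with Z_1=3, Z_2=6]  = -2
Z_5 = -2·Z_4 + Z_3 + 2·Z_1  [with Z_4=4, Z_3=-2, Z_1=3]  = -4

-4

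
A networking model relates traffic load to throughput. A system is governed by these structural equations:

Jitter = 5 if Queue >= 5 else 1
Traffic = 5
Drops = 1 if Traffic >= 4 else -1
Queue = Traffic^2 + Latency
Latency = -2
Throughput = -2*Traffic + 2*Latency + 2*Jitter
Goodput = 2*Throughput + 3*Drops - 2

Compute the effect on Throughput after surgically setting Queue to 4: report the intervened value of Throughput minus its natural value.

The intervention breaks the incoming arrows to Queue: Queue = Traffic^2 + Latency no longer applies, and Queue = 4.
Jitter = 5 if Queue >= 5 else 1  [with Queue=4]  = 1
Throughput = -2*Traffic + 2*Latency + 2*Jitter  [with Traffic=5, Latency=-2, Jitter=1]  = -12
Without intervention: Queue = Traffic^2 + Latency  [with Traffic=5, Latency=-2]  = 23; Jitter = 5 if Queue >= 5 else 1  [with Queue=23]  = 5; Throughput = -2*Traffic + 2*Latency + 2*Jitter  [with Traffic=5, Latency=-2, Jitter=5]  = -4.
Change = -12 − (-4) = -8.

-8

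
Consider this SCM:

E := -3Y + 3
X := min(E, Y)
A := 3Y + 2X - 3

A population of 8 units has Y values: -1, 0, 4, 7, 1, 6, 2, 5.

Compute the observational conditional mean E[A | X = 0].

-1.5

Observing X=0 restricts to units where X's equation naturally yields 0: Y ∈ {0, 1}. In that subpopulation A = -3, 0, mean -1.5.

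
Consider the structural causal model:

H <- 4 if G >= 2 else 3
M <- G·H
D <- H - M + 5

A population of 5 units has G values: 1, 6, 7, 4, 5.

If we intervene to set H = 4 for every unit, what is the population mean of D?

do(H=4) breaks H's dependence on G. With H=4 fixed, D across the units is 5, -15, -19, -7, -11, mean -9.4.

-9.4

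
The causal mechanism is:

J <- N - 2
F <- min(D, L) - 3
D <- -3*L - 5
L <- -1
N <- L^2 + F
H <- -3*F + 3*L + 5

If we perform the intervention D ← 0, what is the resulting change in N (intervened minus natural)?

1

Under do(D=0), the mechanism D <- -3*L - 5 is discarded; D is fixed at 0.
F = min(D, L) - 3  [with D=0, L=-1]  = -4
N = L^2 + F  [with L=-1, F=-4]  = -3
Without intervention: D = -3*L - 5  [with L=-1]  = -2; F = min(D, L) - 3  [with D=-2, L=-1]  = -5; N = L^2 + F  [with L=-1, F=-5]  = -4.
Change = -3 − (-4) = 1.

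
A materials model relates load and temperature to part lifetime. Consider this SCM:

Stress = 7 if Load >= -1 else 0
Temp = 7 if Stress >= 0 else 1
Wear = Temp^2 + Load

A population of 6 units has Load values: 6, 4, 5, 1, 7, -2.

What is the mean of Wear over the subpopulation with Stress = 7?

53.6

Conditioning on Stress=7 selects the 5 unit(s) with Load ∈ {6, 4, 5, 1, 7}. Their Wear values: 55, 53, 54, 50, 56. Mean = 53.6.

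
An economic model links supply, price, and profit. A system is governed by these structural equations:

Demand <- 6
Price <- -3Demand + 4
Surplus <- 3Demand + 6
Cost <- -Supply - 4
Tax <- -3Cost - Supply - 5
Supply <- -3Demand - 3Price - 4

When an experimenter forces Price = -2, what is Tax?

-25

do(Price=-2) replaces the equation Price <- -3Demand + 4 with the constant Price = -2.
Supply = -3Demand - 3Price - 4  [with Demand=6, Price=-2]  = -16
Cost = -Supply - 4  [with Supply=-16]  = 12
Tax = -3Cost - Supply - 5  [with Cost=12, Supply=-16]  = -25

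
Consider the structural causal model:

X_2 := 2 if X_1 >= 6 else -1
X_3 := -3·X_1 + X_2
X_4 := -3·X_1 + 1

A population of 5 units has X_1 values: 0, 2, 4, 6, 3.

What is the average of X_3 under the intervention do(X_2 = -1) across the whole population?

-10

Every unit gets X_2=-1 under the intervention. X_3 values become -1, -7, -13, -19, -10; E[X_3|do(X_2=-1)] = -10.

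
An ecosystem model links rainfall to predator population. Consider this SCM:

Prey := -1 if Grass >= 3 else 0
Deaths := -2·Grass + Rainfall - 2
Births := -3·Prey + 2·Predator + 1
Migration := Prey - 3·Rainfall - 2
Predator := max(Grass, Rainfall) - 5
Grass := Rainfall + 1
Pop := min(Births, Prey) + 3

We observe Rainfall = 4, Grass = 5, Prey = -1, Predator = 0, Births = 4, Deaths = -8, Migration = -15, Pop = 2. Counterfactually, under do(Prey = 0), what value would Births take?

1

do(Prey=0) replaces the equation Prey := -1 if Grass >= 3 else 0 with the constant Prey = 0.
Grass = Rainfall + 1  [with Rainfall=4]  = 5
Predator = max(Grass, Rainfall) - 5  [with Grass=5, Rainfall=4]  = 0
Births = -3·Prey + 2·Predator + 1  [with Prey=0, Predator=0]  = 1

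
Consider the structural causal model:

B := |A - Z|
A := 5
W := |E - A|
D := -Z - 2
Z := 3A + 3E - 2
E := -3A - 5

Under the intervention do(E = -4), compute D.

-3

Under do(E=-4), the mechanism E := -3A - 5 is discarded; E is fixed at -4.
Z = 3A + 3E - 2  [with A=5, E=-4]  = 1
D = -Z - 2  [with Z=1]  = -3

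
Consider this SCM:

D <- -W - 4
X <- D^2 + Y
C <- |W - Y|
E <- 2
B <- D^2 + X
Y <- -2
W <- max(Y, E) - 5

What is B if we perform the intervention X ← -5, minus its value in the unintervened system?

The intervention breaks the incoming arrows to X: X <- D^2 + Y no longer applies, and X = -5.
W = max(Y, E) - 5  [with Y=-2, E=2]  = -3
D = -W - 4  [with W=-3]  = -1
B = D^2 + X  [with D=-1, X=-5]  = -4
Without intervention: W = max(Y, E) - 5  [with Y=-2, E=2]  = -3; D = -W - 4  [with W=-3]  = -1; X = D^2 + Y  [with D=-1, Y=-2]  = -1; B = D^2 + X  [with D=-1, X=-1]  = 0.
Change = -4 − 0 = -4.

-4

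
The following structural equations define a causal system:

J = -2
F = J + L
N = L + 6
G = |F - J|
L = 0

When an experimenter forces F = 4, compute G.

6

The intervention breaks the incoming arrows to F: F = J + L no longer applies, and F = 4.
G = |F - J|  [with F=4, J=-2]  = 6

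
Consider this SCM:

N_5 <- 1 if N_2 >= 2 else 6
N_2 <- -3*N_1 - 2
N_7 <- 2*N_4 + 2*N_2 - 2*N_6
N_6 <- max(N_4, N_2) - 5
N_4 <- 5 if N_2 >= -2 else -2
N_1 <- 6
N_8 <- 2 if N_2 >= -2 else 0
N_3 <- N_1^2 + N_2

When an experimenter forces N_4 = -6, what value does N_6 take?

Under do(N_4=-6), the mechanism N_4 <- 5 if N_2 >= -2 else -2 is discarded; N_4 is fixed at -6.
N_2 = -3*N_1 - 2  [with N_1=6]  = -20
N_6 = max(N_4, N_2) - 5  [with N_4=-6, N_2=-20]  = -11

-11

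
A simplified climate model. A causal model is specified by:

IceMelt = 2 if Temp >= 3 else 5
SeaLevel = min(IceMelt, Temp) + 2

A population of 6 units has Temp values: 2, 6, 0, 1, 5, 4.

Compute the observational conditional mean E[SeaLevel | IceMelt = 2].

Observing IceMelt=2 restricts to units where IceMelt's equation naturally yields 2: Temp ∈ {6, 5, 4}. In that subpopulation SeaLevel = 4, 4, 4, mean 4.

4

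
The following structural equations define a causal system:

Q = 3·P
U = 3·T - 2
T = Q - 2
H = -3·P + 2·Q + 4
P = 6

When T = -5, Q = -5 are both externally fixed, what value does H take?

-24

Setting T = -5, Q = -5 by intervention discards those variables' equations.
H = -3·P + 2·Q + 4  [with P=6, Q=-5]  = -24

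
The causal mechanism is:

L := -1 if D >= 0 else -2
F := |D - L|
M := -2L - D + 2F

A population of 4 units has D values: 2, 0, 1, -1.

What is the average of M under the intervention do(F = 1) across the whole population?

The intervention sets F=1 in all 4 units regardless of D. Recomputing M per unit gives 2, 4, 3, 7; average 4.

4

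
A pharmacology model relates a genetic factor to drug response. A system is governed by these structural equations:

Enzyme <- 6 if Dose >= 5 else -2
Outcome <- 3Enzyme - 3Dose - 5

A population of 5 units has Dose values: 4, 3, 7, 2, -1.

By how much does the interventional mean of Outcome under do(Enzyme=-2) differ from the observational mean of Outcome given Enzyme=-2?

Under do(Enzyme=-2), Enzyme's equation is replaced by Enzyme=-2 for every unit. Per-unit Outcome: -23, -20, -32, -17, -8. Mean = -20.
Observing Enzyme=-2 restricts to units where Enzyme's equation naturally yields -2: Dose ∈ {4, 3, 2, -1}. In that subpopulation Outcome = -23, -20, -17, -8, mean -17.
Difference = -20 − (-17) = -3.

-3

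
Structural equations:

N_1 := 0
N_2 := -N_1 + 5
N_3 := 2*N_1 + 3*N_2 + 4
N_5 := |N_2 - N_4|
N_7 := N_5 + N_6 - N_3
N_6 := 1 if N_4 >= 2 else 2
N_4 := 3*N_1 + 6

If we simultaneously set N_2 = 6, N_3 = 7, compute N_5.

0

Under do(N_2 = 6, N_3 = 7), each intervened variable's structural equation is replaced by its fixed value.
N_4 = 3*N_1 + 6  [with N_1=0]  = 6
N_5 = |N_2 - N_4|  [with N_2=6, N_4=6]  = 0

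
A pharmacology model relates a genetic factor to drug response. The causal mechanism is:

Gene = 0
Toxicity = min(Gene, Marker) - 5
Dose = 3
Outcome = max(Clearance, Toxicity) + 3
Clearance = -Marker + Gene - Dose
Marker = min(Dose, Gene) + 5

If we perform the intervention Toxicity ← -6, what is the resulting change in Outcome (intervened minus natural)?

-1

Under do(Toxicity=-6), the mechanism Toxicity = min(Gene, Marker) - 5 is discarded; Toxicity is fixed at -6.
Marker = min(Dose, Gene) + 5  [with Dose=3, Gene=0]  = 5
Clearance = -Marker + Gene - Dose  [with Marker=5, Gene=0, Dose=3]  = -8
Outcome = max(Clearance, Toxicity) + 3  [with Clearance=-8, Toxicity=-6]  = -3
Without intervention: Marker = min(Dose, Gene) + 5  [with Dose=3, Gene=0]  = 5; Toxicity = min(Gene, Marker) - 5  [with Gene=0, Marker=5]  = -5; Clearance = -Marker + Gene - Dose  [with Marker=5, Gene=0, Dose=3]  = -8; Outcome = max(Clearance, Toxicity) + 3  [with Clearance=-8, Toxicity=-5]  = -2.
Change = -3 − (-2) = -1.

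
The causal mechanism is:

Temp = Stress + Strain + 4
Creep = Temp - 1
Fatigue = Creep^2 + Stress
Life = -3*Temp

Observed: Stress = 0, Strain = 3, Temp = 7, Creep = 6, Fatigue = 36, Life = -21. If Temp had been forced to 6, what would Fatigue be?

do(Temp=6) replaces the equation Temp = Stress + Strain + 4 with the constant Temp = 6.
Creep = Temp - 1  [with Temp=6]  = 5
Fatigue = Creep^2 + Stress  [with Creep=5, Stress=0]  = 25

25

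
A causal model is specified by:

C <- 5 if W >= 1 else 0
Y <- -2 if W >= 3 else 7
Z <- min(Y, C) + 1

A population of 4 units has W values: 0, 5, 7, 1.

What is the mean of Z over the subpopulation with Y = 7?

3.5

Observing Y=7 restricts to units where Y's equation naturally yields 7: W ∈ {0, 1}. In that subpopulation Z = 1, 6, mean 3.5.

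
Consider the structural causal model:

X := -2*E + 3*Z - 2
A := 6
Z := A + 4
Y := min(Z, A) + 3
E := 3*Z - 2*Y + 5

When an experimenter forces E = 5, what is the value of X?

18

Intervening sets E = 5 and removes its equation (E := 3*Z - 2*Y + 5).
Z = A + 4  [with A=6]  = 10
X = -2*E + 3*Z - 2  [with E=5, Z=10]  = 18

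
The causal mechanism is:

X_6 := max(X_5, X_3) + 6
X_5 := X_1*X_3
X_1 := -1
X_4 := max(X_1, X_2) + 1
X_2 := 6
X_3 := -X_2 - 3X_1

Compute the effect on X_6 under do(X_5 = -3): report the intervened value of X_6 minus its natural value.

The intervention breaks the incoming arrows to X_5: X_5 := X_1*X_3 no longer applies, and X_5 = -3.
X_3 = -X_2 - 3X_1  [with X_2=6, X_1=-1]  = -3
X_6 = max(X_5, X_3) + 6  [with X_5=-3, X_3=-3]  = 3
Without intervention: X_3 = -X_2 - 3X_1  [with X_2=6, X_1=-1]  = -3; X_5 = X_1*X_3  [with X_1=-1, X_3=-3]  = 3; X_6 = max(X_5, X_3) + 6  [with X_5=3, X_3=-3]  = 9.
Change = 3 − 9 = -6.

-6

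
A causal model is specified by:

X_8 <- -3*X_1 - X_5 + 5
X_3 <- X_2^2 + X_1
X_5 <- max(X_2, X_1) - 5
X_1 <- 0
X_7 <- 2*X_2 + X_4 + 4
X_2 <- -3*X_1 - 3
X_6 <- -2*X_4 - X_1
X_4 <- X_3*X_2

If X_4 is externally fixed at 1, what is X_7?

The intervention breaks the incoming arrows to X_4: X_4 <- X_3*X_2 no longer applies, and X_4 = 1.
X_2 = -3*X_1 - 3  [with X_1=0]  = -3
X_7 = 2*X_2 + X_4 + 4  [with X_2=-3, X_4=1]  = -1

-1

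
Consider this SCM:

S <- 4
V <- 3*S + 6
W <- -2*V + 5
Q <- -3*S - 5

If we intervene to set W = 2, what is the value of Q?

-17

The intervention breaks the incoming arrows to W: W <- -2*V + 5 no longer applies, and W = 2.
Q is not downstream of the intervention, so its value is determined by the original equations.
Q = -3*S - 5  [with S=4]  = -17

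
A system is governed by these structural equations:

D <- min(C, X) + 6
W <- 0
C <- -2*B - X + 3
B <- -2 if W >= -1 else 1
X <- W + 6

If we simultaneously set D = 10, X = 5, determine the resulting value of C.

Under do(D = 10, X = 5), each intervened variable's structural equation is replaced by its fixed value.
B = -2 if W >= -1 else 1  [with W=0]  = -2
C = -2*B - X + 3  [with B=-2, X=5]  = 2

2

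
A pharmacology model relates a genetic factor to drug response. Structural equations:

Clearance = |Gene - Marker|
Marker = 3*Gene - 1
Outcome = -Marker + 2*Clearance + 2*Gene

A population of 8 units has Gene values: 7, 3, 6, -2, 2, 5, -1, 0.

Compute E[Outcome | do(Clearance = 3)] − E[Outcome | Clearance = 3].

-2

The intervention sets Clearance=3 in all 8 units regardless of Gene. Recomputing Outcome per unit gives 0, 4, 1, 9, 5, 2, 8, 7; average 4.5.
E[Outcome|Clearance=3] averages over only the 2 units with Clearance=3 (Gene = 2, -1): Outcome = 5, 8, mean 6.5.
Difference = 4.5 − 6.5 = -2.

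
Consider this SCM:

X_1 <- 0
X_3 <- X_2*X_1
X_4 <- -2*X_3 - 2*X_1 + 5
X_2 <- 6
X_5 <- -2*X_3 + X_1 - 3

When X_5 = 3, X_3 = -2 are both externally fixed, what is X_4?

Under do(X_5 = 3, X_3 = -2), each intervened variable's structural equation is replaced by its fixed value.
X_4 = -2*X_3 - 2*X_1 + 5  [with X_3=-2, X_1=0]  = 9

9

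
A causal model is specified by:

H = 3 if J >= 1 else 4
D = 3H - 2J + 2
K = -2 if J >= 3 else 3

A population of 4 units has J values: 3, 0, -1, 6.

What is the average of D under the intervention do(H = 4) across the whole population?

The intervention sets H=4 in all 4 units regardless of J. Recomputing D per unit gives 8, 14, 16, 2; average 10.

10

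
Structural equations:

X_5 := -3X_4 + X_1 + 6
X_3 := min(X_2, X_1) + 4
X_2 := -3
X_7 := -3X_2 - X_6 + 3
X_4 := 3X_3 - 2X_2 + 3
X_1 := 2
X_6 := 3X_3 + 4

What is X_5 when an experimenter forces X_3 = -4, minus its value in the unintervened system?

45

do(X_3=-4) replaces the equation X_3 := min(X_2, X_1) + 4 with the constant X_3 = -4.
X_4 = 3X_3 - 2X_2 + 3  [with X_3=-4, X_2=-3]  = -3
X_5 = -3X_4 + X_1 + 6  [with X_4=-3, X_1=2]  = 17
Without intervention: X_3 = min(X_2, X_1) + 4  [with X_2=-3, X_1=2]  = 1; X_4 = 3X_3 - 2X_2 + 3  [with X_3=1, X_2=-3]  = 12; X_5 = -3X_4 + X_1 + 6  [with X_4=12, X_1=2]  = -28.
Change = 17 − (-28) = 45.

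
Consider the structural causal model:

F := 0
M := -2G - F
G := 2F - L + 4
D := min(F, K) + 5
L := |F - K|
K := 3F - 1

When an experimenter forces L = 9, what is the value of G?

do(L=9) replaces the equation L := |F - K| with the constant L = 9.
G = 2F - L + 4  [with F=0, L=9]  = -5

-5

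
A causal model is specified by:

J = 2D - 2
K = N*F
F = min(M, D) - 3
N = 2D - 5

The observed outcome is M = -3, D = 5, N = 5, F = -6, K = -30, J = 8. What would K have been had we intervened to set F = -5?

-25

Intervening sets F = -5 and removes its equation (F = min(M, D) - 3).
N = 2D - 5  [with D=5]  = 5
K = N*F  [with N=5, F=-5]  = -25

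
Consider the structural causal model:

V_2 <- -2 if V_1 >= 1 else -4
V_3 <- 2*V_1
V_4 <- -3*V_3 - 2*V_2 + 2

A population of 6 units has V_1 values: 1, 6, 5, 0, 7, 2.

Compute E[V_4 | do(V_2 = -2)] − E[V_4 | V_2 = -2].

The intervention sets V_2=-2 in all 6 units regardless of V_1. Recomputing V_4 per unit gives 0, -30, -24, 6, -36, -6; average -15.
E[V_4|V_2=-2] averages over only the 5 units with V_2=-2 (V_1 = 1, 6, 5, 7, 2): V_4 = 0, -30, -24, -36, -6, mean -19.2.
Difference = -15 − (-19.2) = 4.2.

4.2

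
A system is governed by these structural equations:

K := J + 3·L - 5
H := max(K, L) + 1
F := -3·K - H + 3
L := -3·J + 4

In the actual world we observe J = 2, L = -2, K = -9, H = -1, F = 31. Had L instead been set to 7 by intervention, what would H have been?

19

Under do(L=7), the mechanism L := -3·J + 4 is discarded; L is fixed at 7.
K = J + 3·L - 5  [with J=2, L=7]  = 18
H = max(K, L) + 1  [with K=18, L=7]  = 19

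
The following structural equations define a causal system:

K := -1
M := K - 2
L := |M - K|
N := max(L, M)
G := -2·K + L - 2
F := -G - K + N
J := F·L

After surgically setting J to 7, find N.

2

Under do(J=7), the mechanism J := F·L is discarded; J is fixed at 7.
Since N is not a descendant of the intervened variable, it is unaffected.
M = K - 2  [with K=-1]  = -3
L = |M - K|  [with M=-3, K=-1]  = 2
N = max(L, M)  [with L=2, M=-3]  = 2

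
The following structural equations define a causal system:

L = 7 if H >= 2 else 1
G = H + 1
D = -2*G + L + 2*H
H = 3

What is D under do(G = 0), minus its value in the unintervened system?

Under do(G=0), the mechanism G = H + 1 is discarded; G is fixed at 0.
L = 7 if H >= 2 else 1  [with H=3]  = 7
D = -2*G + L + 2*H  [with G=0, L=7, H=3]  = 13
Without intervention: G = H + 1  [with H=3]  = 4; L = 7 if H >= 2 else 1  [with H=3]  = 7; D = -2*G + L + 2*H  [with G=4, L=7, H=3]  = 5.
Change = 13 − 5 = 8.

8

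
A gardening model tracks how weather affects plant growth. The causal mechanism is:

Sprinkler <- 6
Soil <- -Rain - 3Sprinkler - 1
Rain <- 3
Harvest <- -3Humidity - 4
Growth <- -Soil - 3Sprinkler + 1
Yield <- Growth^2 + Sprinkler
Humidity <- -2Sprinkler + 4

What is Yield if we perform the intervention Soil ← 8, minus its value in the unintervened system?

The intervention breaks the incoming arrows to Soil: Soil <- -Rain - 3Sprinkler - 1 no longer applies, and Soil = 8.
Growth = -Soil - 3Sprinkler + 1  [with Soil=8, Sprinkler=6]  = -25
Yield = Growth^2 + Sprinkler  [with Growth=-25, Sprinkler=6]  = 631
Without intervention: Soil = -Rain - 3Sprinkler - 1  [with Rain=3, Sprinkler=6]  = -22; Growth = -Soil - 3Sprinkler + 1  [with Soil=-22, Sprinkler=6]  = 5; Yield = Growth^2 + Sprinkler  [with Growth=5, Sprinkler=6]  = 31.
Change = 631 − 31 = 600.

600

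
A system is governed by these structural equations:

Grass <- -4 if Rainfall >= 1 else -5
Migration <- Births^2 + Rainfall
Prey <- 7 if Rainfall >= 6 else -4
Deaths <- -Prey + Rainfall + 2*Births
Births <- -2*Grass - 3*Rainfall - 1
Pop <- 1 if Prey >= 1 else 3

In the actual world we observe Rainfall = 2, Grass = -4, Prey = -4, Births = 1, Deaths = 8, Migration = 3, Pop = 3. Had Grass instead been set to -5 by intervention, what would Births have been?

3

Under do(Grass=-5), the mechanism Grass <- -4 if Rainfall >= 1 else -5 is discarded; Grass is fixed at -5.
Births = -2*Grass - 3*Rainfall - 1  [with Grass=-5, Rainfall=2]  = 3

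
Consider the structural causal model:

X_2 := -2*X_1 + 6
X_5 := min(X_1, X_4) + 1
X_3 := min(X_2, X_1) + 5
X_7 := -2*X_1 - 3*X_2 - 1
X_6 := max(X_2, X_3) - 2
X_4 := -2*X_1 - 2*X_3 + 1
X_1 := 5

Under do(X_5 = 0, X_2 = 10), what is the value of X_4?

Setting X_5 = 0, X_2 = 10 by intervention discards those variables' equations.
X_3 = min(X_2, X_1) + 5  [with X_2=10, X_1=5]  = 10
X_4 = -2*X_1 - 2*X_3 + 1  [with X_1=5, X_3=10]  = -29

-29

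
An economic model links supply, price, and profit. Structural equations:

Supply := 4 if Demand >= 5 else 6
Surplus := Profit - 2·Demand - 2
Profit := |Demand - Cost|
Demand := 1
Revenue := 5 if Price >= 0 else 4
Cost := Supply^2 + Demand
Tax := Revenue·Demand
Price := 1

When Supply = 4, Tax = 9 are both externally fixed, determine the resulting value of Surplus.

Setting Supply = 4, Tax = 9 by intervention discards those variables' equations.
Cost = Supply^2 + Demand  [with Supply=4, Demand=1]  = 17
Profit = |Demand - Cost|  [with Demand=1, Cost=17]  = 16
Surplus = Profit - 2·Demand - 2  [with Profit=16, Demand=1]  = 12

12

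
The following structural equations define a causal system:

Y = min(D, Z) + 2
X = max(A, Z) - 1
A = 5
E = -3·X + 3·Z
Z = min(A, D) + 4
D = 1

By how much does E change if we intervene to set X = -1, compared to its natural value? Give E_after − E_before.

15

Under do(X=-1), the mechanism X = max(A, Z) - 1 is discarded; X is fixed at -1.
Z = min(A, D) + 4  [with A=5, D=1]  = 5
E = -3·X + 3·Z  [with X=-1, Z=5]  = 18
Without intervention: Z = min(A, D) + 4  [with A=5, D=1]  = 5; X = max(A, Z) - 1  [with A=5, Z=5]  = 4; E = -3·X + 3·Z  [with X=4, Z=5]  = 3.
Change = 18 − 3 = 15.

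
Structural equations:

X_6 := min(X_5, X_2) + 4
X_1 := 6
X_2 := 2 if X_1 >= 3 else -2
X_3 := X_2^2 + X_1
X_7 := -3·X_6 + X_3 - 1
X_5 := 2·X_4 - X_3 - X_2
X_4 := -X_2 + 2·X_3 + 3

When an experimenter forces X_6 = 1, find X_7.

Intervening sets X_6 = 1 and removes its equation (X_6 := min(X_5, X_2) + 4).
X_2 = 2 if X_1 >= 3 else -2  [with X_1=6]  = 2
X_3 = X_2^2 + X_1  [with X_2=2, X_1=6]  = 10
X_7 = -3·X_6 + X_3 - 1  [with X_6=1, X_3=10]  = 6

6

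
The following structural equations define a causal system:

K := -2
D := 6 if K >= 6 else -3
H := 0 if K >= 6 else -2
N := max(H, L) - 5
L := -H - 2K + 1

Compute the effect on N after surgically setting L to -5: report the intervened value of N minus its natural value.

-9

The intervention breaks the incoming arrows to L: L := -H - 2K + 1 no longer applies, and L = -5.
H = 0 if K >= 6 else -2  [with K=-2]  = -2
N = max(H, L) - 5  [with H=-2, L=-5]  = -7
Without intervention: H = 0 if K >= 6 else -2  [with K=-2]  = -2; L = -H - 2K + 1  [with H=-2, K=-2]  = 7; N = max(H, L) - 5  [with H=-2, L=7]  = 2.
Change = -7 − 2 = -9.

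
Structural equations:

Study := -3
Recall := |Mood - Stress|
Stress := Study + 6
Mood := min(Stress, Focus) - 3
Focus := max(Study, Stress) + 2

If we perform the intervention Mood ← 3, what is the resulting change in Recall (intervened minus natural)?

-3

Intervening sets Mood = 3 and removes its equation (Mood := min(Stress, Focus) - 3).
Stress = Study + 6  [with Study=-3]  = 3
Recall = |Mood - Stress|  [with Mood=3, Stress=3]  = 0
Without intervention: Stress = Study + 6  [with Study=-3]  = 3; Focus = max(Study, Stress) + 2  [with Study=-3, Stress=3]  = 5; Mood = min(Stress, Focus) - 3  [with Stress=3, Focus=5]  = 0; Recall = |Mood - Stress|  [with Mood=0, Stress=3]  = 3.
Change = 0 − 3 = -3.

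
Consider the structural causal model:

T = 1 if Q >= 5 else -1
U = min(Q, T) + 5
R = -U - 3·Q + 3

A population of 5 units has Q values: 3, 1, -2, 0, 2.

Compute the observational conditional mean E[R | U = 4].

E[R|U=4] averages over only the 4 units with U=4 (Q = 3, 1, 0, 2): R = -10, -4, -1, -7, mean -5.5.

-5.5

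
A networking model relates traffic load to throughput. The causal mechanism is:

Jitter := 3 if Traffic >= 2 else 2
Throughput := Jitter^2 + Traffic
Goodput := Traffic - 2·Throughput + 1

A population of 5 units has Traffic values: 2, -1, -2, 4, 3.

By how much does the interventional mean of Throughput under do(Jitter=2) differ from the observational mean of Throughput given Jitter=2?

2.7

Under do(Jitter=2), Jitter's equation is replaced by Jitter=2 for every unit. Per-unit Throughput: 6, 3, 2, 8, 7. Mean = 5.2.
Conditioning on Jitter=2 selects the 2 unit(s) with Traffic ∈ {-1, -2}. Their Throughput values: 3, 2. Mean = 2.5.
Difference = 5.2 − 2.5 = 2.7.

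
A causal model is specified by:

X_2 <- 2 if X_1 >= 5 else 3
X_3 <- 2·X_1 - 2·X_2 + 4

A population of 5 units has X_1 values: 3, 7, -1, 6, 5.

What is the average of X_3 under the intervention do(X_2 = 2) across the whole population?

8

Every unit gets X_2=2 under the intervention. X_3 values become 6, 14, -2, 12, 10; E[X_3|do(X_2=2)] = 8.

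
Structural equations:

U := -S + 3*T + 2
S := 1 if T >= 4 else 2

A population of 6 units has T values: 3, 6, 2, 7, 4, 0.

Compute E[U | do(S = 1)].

Every unit gets S=1 under the intervention. U values become 10, 19, 7, 22, 13, 1; E[U|do(S=1)] = 12.

12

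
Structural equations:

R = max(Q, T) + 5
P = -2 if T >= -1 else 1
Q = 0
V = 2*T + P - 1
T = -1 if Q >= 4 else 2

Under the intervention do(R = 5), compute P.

-2

Under do(R=5), the mechanism R = max(Q, T) + 5 is discarded; R is fixed at 5.
Since P is not a descendant of the intervened variable, it is unaffected.
T = -1 if Q >= 4 else 2  [with Q=0]  = 2
P = -2 if T >= -1 else 1  [with T=2]  = -2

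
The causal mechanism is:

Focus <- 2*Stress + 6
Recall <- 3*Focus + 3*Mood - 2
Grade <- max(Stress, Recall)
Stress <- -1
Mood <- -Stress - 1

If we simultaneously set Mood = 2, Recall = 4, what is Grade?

4

Setting Mood = 2, Recall = 4 by intervention discards those variables' equations.
Grade = max(Stress, Recall)  [with Stress=-1, Recall=4]  = 4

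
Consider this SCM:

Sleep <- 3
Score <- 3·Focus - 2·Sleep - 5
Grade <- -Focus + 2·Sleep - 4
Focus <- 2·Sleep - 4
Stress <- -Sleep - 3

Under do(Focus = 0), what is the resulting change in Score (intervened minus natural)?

-6

The intervention breaks the incoming arrows to Focus: Focus <- 2·Sleep - 4 no longer applies, and Focus = 0.
Score = 3·Focus - 2·Sleep - 5  [with Focus=0, Sleep=3]  = -11
Without intervention: Focus = 2·Sleep - 4  [with Sleep=3]  = 2; Score = 3·Focus - 2·Sleep - 5  [with Focus=2, Sleep=3]  = -5.
Change = -11 − (-5) = -6.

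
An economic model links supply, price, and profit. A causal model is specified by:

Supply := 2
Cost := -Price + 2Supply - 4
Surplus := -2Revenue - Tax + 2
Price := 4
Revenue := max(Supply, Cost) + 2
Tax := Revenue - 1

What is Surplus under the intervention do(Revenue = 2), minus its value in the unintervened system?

6

Under do(Revenue=2), the mechanism Revenue := max(Supply, Cost) + 2 is discarded; Revenue is fixed at 2.
Tax = Revenue - 1  [with Revenue=2]  = 1
Surplus = -2Revenue - Tax + 2  [with Revenue=2, Tax=1]  = -3
Without intervention: Cost = -Price + 2Supply - 4  [with Price=4, Supply=2]  = -4; Revenue = max(Supply, Cost) + 2  [with Supply=2, Cost=-4]  = 4; Tax = Revenue - 1  [with Revenue=4]  = 3; Surplus = -2Revenue - Tax + 2  [with Revenue=4, Tax=3]  = -9.
Change = -3 − (-9) = 6.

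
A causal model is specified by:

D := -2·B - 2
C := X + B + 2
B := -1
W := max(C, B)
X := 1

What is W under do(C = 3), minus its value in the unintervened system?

Intervening sets C = 3 and removes its equation (C := X + B + 2).
W = max(C, B)  [with C=3, B=-1]  = 3
Without intervention: C = X + B + 2  [with X=1, B=-1]  = 2; W = max(C, B)  [with C=2, B=-1]  = 2.
Change = 3 − 2 = 1.

1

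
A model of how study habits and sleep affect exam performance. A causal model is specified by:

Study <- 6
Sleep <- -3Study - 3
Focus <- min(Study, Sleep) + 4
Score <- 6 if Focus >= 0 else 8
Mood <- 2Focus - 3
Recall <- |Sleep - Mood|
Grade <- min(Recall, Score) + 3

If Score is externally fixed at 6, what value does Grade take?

9

The intervention breaks the incoming arrows to Score: Score <- 6 if Focus >= 0 else 8 no longer applies, and Score = 6.
Sleep = -3Study - 3  [with Study=6]  = -21
Focus = min(Study, Sleep) + 4  [with Study=6, Sleep=-21]  = -17
Mood = 2Focus - 3  [with Focus=-17]  = -37
Recall = |Sleep - Mood|  [with Sleep=-21, Mood=-37]  = 16
Grade = min(Recall, Score) + 3  [with Recall=16, Score=6]  = 9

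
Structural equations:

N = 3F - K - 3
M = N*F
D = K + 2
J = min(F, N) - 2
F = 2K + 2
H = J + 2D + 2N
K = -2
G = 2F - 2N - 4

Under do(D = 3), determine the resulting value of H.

do(D=3) replaces the equation D = K + 2 with the constant D = 3.
F = 2K + 2  [with K=-2]  = -2
N = 3F - K - 3  [with F=-2, K=-2]  = -7
J = min(F, N) - 2  [with F=-2, N=-7]  = -9
H = J + 2D + 2N  [with J=-9, D=3, N=-7]  = -17

-17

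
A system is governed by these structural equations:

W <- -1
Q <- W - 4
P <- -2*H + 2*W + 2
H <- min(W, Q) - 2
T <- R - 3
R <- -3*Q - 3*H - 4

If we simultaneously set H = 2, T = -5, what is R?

5

The joint intervention fixes H = 2, T = -5, removing each variable's own equation.
Q = W - 4  [with W=-1]  = -5
R = -3*Q - 3*H - 4  [with Q=-5, H=2]  = 5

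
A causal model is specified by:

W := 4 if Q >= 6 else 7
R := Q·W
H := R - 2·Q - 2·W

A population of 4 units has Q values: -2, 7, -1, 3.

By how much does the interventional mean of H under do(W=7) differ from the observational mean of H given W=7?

8.75

do(W=7) breaks W's dependence on Q. With W=7 fixed, H across the units is -24, 21, -19, 1, mean -5.25.
E[H|W=7] averages over only the 3 units with W=7 (Q = -2, -1, 3): H = -24, -19, 1, mean -14.
Difference = -5.25 − (-14) = 8.75.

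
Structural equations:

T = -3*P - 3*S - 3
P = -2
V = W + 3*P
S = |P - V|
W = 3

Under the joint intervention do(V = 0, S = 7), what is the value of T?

-18

Setting V = 0, S = 7 by intervention discards those variables' equations.
T = -3*P - 3*S - 3  [with P=-2, S=7]  = -18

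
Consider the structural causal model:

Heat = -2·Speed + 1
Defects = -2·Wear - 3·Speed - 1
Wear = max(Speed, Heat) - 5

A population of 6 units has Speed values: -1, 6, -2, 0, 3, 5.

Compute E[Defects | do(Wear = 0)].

-6.5

do(Wear=0) breaks Wear's dependence on Speed. With Wear=0 fixed, Defects across the units is 2, -19, 5, -1, -10, -16, mean -6.5.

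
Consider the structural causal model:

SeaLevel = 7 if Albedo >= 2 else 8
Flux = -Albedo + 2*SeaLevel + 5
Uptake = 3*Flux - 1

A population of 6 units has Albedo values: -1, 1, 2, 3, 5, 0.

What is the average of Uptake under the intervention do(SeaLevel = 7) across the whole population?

51

The intervention sets SeaLevel=7 in all 6 units regardless of Albedo. Recomputing Uptake per unit gives 59, 53, 50, 47, 41, 56; average 51.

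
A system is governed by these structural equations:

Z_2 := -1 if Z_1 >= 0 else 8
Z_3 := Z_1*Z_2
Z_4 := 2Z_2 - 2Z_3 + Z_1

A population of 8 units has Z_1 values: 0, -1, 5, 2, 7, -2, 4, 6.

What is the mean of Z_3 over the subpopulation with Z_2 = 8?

Observing Z_2=8 restricts to units where Z_2's equation naturally yields 8: Z_1 ∈ {-1, -2}. In that subpopulation Z_3 = -8, -16, mean -12.

-12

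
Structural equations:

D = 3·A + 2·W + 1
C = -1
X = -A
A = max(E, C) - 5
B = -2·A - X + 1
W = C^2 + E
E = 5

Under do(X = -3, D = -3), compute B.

Under do(X = -3, D = -3), each intervened variable's structural equation is replaced by its fixed value.
A = max(E, C) - 5  [with E=5, C=-1]  = 0
B = -2·A - X + 1  [with A=0, X=-3]  = 4

4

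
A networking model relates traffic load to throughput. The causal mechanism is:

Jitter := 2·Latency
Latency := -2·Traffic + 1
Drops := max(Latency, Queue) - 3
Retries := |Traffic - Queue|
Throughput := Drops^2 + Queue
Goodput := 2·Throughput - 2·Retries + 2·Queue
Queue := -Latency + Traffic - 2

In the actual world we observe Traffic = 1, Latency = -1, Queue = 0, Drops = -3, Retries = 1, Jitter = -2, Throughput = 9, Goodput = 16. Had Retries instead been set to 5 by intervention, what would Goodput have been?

8

do(Retries=5) replaces the equation Retries := |Traffic - Queue| with the constant Retries = 5.
Latency = -2·Traffic + 1  [with Traffic=1]  = -1
Queue = -Latency + Traffic - 2  [with Latency=-1, Traffic=1]  = 0
Drops = max(Latency, Queue) - 3  [with Latency=-1, Queue=0]  = -3
Throughput = Drops^2 + Queue  [with Drops=-3, Queue=0]  = 9
Goodput = 2·Throughput - 2·Retries + 2·Queue  [with Throughput=9, Retries=5, Queue=0]  = 8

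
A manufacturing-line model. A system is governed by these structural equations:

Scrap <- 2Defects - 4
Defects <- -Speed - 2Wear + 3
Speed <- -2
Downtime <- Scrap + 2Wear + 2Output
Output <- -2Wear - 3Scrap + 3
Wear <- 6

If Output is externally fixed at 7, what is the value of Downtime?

The intervention breaks the incoming arrows to Output: Output <- -2Wear - 3Scrap + 3 no longer applies, and Output = 7.
Defects = -Speed - 2Wear + 3  [with Speed=-2, Wear=6]  = -7
Scrap = 2Defects - 4  [with Defects=-7]  = -18
Downtime = Scrap + 2Wear + 2Output  [with Scrap=-18, Wear=6, Output=7]  = 8

8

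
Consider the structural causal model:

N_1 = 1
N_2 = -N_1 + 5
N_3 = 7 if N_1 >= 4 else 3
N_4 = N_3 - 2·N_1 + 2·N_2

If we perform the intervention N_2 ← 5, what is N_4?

11

Under do(N_2=5), the mechanism N_2 = -N_1 + 5 is discarded; N_2 is fixed at 5.
N_3 = 7 if N_1 >= 4 else 3  [with N_1=1]  = 3
N_4 = N_3 - 2·N_1 + 2·N_2  [with N_3=3, N_1=1, N_2=5]  = 11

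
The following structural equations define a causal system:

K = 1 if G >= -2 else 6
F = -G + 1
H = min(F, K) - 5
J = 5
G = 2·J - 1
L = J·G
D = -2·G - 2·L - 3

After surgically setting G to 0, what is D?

-3

Under do(G=0), the mechanism G = 2·J - 1 is discarded; G is fixed at 0.
L = J·G  [with J=5, G=0]  = 0
D = -2·G - 2·L - 3  [with G=0, L=0]  = -3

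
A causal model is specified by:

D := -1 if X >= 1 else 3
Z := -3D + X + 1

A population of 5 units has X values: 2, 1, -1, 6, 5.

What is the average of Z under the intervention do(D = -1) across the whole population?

Every unit gets D=-1 under the intervention. Z values become 6, 5, 3, 10, 9; E[Z|do(D=-1)] = 6.6.

6.6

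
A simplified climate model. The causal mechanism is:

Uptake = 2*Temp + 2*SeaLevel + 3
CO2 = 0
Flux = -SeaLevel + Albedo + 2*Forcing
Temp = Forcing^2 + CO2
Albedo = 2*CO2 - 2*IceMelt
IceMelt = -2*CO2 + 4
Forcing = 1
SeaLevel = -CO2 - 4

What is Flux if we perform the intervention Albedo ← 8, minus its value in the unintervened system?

Under do(Albedo=8), the mechanism Albedo = 2*CO2 - 2*IceMelt is discarded; Albedo is fixed at 8.
SeaLevel = -CO2 - 4  [with CO2=0]  = -4
Flux = -SeaLevel + Albedo + 2*Forcing  [with SeaLevel=-4, Albedo=8, Forcing=1]  = 14
Without intervention: IceMelt = -2*CO2 + 4  [with CO2=0]  = 4; Albedo = 2*CO2 - 2*IceMelt  [with CO2=0, IceMelt=4]  = -8; SeaLevel = -CO2 - 4  [with CO2=0]  = -4; Flux = -SeaLevel + Albedo + 2*Forcing  [with SeaLevel=-4, Albedo=-8, Forcing=1]  = -2.
Change = 14 − (-2) = 16.

16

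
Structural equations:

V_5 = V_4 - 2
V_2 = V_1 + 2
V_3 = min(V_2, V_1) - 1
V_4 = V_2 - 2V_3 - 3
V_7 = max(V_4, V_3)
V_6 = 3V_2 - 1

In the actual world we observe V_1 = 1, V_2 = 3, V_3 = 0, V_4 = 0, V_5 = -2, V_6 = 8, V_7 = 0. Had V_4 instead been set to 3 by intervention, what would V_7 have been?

The intervention breaks the incoming arrows to V_4: V_4 = V_2 - 2V_3 - 3 no longer applies, and V_4 = 3.
V_2 = V_1 + 2  [with V_1=1]  = 3
V_3 = min(V_2, V_1) - 1  [with V_2=3, V_1=1]  = 0
V_7 = max(V_4, V_3)  [with V_4=3, V_3=0]  = 3

3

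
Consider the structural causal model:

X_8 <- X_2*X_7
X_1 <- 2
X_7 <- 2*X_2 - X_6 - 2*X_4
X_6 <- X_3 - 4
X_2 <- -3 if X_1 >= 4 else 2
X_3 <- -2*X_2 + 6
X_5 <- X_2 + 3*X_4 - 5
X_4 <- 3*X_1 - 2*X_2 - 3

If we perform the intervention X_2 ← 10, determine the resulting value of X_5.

-46

do(X_2=10) replaces the equation X_2 <- -3 if X_1 >= 4 else 2 with the constant X_2 = 10.
X_4 = 3*X_1 - 2*X_2 - 3  [with X_1=2, X_2=10]  = -17
X_5 = X_2 + 3*X_4 - 5  [with X_2=10, X_4=-17]  = -46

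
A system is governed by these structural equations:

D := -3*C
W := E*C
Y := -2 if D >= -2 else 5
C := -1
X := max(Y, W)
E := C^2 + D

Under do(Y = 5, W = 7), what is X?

7

Setting Y = 5, W = 7 by intervention discards those variables' equations.
X = max(Y, W)  [with Y=5, W=7]  = 7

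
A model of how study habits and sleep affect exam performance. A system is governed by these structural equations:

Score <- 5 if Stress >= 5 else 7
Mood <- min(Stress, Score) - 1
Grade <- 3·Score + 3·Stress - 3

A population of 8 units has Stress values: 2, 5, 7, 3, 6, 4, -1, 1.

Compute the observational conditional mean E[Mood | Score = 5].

E[Mood|Score=5] averages over only the 3 units with Score=5 (Stress = 5, 7, 6): Mood = 4, 4, 4, mean 4.

4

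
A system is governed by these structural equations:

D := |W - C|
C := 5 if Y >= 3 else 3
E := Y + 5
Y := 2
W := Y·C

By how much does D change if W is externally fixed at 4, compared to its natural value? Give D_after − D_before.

Intervening sets W = 4 and removes its equation (W := Y·C).
C = 5 if Y >= 3 else 3  [with Y=2]  = 3
D = |W - C|  [with W=4, C=3]  = 1
Without intervention: C = 5 if Y >= 3 else 3  [with Y=2]  = 3; W = Y·C  [with Y=2, C=3]  = 6; D = |W - C|  [with W=6, C=3]  = 3.
Change = 1 − 3 = -2.

-2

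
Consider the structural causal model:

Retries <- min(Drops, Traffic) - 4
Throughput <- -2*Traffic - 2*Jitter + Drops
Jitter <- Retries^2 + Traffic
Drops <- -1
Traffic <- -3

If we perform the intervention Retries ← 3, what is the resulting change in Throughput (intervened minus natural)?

80

do(Retries=3) replaces the equation Retries <- min(Drops, Traffic) - 4 with the constant Retries = 3.
Jitter = Retries^2 + Traffic  [with Retries=3, Traffic=-3]  = 6
Throughput = -2*Traffic - 2*Jitter + Drops  [with Traffic=-3, Jitter=6, Drops=-1]  = -7
Without intervention: Retries = min(Drops, Traffic) - 4  [with Drops=-1, Traffic=-3]  = -7; Jitter = Retries^2 + Traffic  [with Retries=-7, Traffic=-3]  = 46; Throughput = -2*Traffic - 2*Jitter + Drops  [with Traffic=-3, Jitter=46, Drops=-1]  = -87.
Change = -7 − (-87) = 80.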